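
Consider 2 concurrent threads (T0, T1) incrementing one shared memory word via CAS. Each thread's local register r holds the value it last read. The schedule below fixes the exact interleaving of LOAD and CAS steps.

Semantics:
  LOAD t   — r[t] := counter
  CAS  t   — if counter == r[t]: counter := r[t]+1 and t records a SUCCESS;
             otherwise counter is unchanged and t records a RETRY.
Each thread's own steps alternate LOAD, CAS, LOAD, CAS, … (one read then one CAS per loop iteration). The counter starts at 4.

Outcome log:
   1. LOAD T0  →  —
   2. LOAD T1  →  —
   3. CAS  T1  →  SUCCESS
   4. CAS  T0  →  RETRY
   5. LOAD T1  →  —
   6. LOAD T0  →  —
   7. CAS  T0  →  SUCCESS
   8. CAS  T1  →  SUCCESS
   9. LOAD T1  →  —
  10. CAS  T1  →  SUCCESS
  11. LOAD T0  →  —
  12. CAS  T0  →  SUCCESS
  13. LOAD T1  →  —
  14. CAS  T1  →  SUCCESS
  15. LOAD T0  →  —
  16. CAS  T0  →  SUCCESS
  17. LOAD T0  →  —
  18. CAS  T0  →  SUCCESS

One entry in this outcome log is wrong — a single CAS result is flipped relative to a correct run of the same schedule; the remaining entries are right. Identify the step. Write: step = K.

Correct run:
step 1: T0 LOAD ⇒ load; ctr=4 reg=4
step 2: T1 LOAD ⇒ load; ctr=4 reg=4
step 3: T1 CAS ⇒ ok; ctr=5 reg=4
step 4: T0 CAS ⇒ retry; ctr=5 reg=4
step 5: T1 LOAD ⇒ load; ctr=5 reg=5
step 6: T0 LOAD ⇒ load; ctr=5 reg=5
step 7: T0 CAS ⇒ ok; ctr=6 reg=5
step 8: T1 CAS ⇒ retry; ctr=6 reg=5
step 9: T1 LOAD ⇒ load; ctr=6 reg=6
step 10: T1 CAS ⇒ ok; ctr=7 reg=6
step 11: T0 LOAD ⇒ load; ctr=7 reg=7
step 12: T0 CAS ⇒ ok; ctr=8 reg=7
step 13: T1 LOAD ⇒ load; ctr=8 reg=8
step 14: T1 CAS ⇒ ok; ctr=9 reg=8
step 15: T0 LOAD ⇒ load; ctr=9 reg=9
step 16: T0 CAS ⇒ ok; ctr=10 reg=9
step 17: T0 LOAD ⇒ load; ctr=10 reg=10
step 18: T0 CAS ⇒ ok; ctr=11 reg=10
Log disagrees first at step 8.

step = 8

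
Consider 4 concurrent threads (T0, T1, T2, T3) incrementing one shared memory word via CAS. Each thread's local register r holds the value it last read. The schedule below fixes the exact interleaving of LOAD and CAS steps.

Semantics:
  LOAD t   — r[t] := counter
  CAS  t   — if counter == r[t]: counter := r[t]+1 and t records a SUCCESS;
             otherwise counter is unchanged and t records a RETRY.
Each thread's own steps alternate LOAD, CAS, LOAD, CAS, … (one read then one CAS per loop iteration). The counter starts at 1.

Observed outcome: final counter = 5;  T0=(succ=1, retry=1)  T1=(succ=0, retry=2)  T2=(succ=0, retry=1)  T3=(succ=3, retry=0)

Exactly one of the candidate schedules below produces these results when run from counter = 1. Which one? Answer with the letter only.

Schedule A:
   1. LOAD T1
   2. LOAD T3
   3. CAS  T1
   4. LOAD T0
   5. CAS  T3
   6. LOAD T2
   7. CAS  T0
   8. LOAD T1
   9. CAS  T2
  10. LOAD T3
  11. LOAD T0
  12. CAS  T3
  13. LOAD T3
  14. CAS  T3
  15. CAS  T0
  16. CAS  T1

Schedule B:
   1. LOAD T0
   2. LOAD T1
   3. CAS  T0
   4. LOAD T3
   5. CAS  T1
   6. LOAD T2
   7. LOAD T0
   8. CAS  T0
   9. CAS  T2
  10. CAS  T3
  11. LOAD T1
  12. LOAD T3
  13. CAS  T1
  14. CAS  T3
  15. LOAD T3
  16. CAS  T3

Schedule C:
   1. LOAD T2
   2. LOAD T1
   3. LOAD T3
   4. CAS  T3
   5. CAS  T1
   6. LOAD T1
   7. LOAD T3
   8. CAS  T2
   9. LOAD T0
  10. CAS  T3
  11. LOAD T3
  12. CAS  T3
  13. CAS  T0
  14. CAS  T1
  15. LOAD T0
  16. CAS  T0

Run C:
   1) LOAD T2:  M=1  r_T2=1
   2) LOAD T1:  M=1  r_T1=1
   3) LOAD T3:  M=1  r_T3=1
   4) CAS  T3:  M=2  r_T3=1 ✓
   5) CAS  T1:  M=2  r_T1=1 ✗
   6) LOAD T1:  M=2  r_T1=2
   7) LOAD T3:  M=2  r_T3=2
   8) CAS  T2:  M=2  r_T2=1 ✗
   9) LOAD T0:  M=2  r_T0=2
  10) CAS  T3:  M=3  r_T3=2 ✓
  11) LOAD T3:  M=3  r_T3=3
  12) CAS  T3:  M=4  r_T3=3 ✓
  13) CAS  T0:  M=4  r_T0=2 ✗
  14) CAS  T1:  M=4  r_T1=2 ✗
  15) LOAD T0:  M=4  r_T0=4
  16) CAS  T0:  M=5  r_T0=4 ✓

C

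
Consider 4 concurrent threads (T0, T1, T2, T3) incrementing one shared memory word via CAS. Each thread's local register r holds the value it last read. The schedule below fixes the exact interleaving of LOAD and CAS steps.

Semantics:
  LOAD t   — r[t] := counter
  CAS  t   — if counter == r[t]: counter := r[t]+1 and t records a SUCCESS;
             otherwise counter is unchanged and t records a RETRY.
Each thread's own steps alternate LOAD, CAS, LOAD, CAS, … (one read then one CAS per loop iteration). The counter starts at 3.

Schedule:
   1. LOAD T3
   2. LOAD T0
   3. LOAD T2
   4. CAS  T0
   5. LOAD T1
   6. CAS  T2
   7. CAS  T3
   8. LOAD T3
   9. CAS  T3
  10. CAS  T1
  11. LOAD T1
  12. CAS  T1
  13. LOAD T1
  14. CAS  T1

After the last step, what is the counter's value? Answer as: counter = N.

1. LOAD T3 → mem=3 r[T3]=3 [LOAD]
2. LOAD T0 → mem=3 r[T0]=3 [LOAD]
3. LOAD T2 → mem=3 r[T2]=3 [LOAD]
4. CAS T0 → mem=4 r[T0]=3 [OK]
5. LOAD T1 → mem=4 r[T1]=4 [LOAD]
6. CAS T2 → mem=4 r[T2]=3 [RETRY]
7. CAS T3 → mem=4 r[T3]=3 [RETRY]
8. LOAD T3 → mem=4 r[T3]=4 [LOAD]
9. CAS T3 → mem=5 r[T3]=4 [OK]
10. CAS T1 → mem=5 r[T1]=4 [RETRY]
11. LOAD T1 → mem=5 r[T1]=5 [LOAD]
12. CAS T1 → mem=6 r[T1]=5 [OK]
13. LOAD T1 → mem=6 r[T1]=6 [LOAD]
14. CAS T1 → mem=7 r[T1]=6 [OK]

counter = 7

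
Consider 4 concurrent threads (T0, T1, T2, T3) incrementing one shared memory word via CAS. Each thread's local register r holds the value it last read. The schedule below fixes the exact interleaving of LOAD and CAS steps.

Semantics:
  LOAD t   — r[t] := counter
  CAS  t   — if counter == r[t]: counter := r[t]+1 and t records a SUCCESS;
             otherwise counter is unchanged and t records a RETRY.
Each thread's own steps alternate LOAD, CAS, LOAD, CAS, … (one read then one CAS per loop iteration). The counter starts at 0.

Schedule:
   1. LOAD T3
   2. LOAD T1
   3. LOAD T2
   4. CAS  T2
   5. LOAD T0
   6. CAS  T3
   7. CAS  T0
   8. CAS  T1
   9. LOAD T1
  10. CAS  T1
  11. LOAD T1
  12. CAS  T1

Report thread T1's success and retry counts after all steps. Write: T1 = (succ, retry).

T1 = (2, 1)

   1) LOAD T3:  M=0  r_T3=0
   2) LOAD T1:  M=0  r_T1=0
   3) LOAD T2:  M=0  r_T2=0
   4) CAS  T2:  M=1  r_T2=0 ✓
   5) LOAD T0:  M=1  r_T0=1
   6) CAS  T3:  M=1  r_T3=0 ✗
   7) CAS  T0:  M=2  r_T0=1 ✓
   8) CAS  T1:  M=2  r_T1=0 ✗
   9) LOAD T1:  M=2  r_T1=2
  10) CAS  T1:  M=3  r_T1=2 ✓
  11) LOAD T1:  M=3  r_T1=3
  12) CAS  T1:  M=4  r_T1=3 ✓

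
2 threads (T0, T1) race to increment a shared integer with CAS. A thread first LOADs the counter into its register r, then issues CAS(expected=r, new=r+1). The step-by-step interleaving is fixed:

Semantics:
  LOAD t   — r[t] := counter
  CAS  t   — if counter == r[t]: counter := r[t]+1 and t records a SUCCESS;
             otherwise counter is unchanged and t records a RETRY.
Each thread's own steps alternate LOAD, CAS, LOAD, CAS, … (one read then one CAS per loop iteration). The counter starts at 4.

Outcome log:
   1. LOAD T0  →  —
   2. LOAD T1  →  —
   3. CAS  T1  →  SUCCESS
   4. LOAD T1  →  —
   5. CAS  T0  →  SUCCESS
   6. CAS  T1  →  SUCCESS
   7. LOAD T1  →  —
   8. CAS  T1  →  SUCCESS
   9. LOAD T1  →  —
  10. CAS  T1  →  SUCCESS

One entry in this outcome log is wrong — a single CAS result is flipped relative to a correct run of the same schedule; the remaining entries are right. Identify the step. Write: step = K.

step = 5

Re-executing:
#1 T0 reads 4
#2 T1 reads 4
#3 T1 CAS(4→5) writes; counter now 5
#4 T1 reads 5
#5 T0 CAS(4→5) fails; counter now 5
#6 T1 CAS(5→6) writes; counter now 6
#7 T1 reads 6
#8 T1 CAS(6→7) writes; counter now 7
#9 T1 reads 7
#10 T1 CAS(7→8) writes; counter now 8
Log disagrees first at step 5.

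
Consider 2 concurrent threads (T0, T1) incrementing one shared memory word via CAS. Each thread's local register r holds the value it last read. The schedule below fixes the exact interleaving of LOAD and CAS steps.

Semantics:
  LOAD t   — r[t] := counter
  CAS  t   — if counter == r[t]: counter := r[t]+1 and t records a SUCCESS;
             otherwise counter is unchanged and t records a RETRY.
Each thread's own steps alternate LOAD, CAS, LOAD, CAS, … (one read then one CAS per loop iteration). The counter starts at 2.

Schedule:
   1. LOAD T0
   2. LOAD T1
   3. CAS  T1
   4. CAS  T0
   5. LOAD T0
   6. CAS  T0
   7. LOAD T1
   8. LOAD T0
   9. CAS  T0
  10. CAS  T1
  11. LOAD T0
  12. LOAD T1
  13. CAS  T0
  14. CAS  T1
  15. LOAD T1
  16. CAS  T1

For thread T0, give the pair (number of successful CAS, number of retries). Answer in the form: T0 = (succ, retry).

T0 = (3, 1)

[1] T0.load  rd  (counter 2, T0.r 2)
[2] T1.load  rd  (counter 2, T1.r 2)
[3] T1.cas  hit  (counter 3, T1.r 2)
[4] T0.cas  miss  (counter 3, T0.r 2)
[5] T0.load  rd  (counter 3, T0.r 3)
[6] T0.cas  hit  (counter 4, T0.r 3)
[7] T1.load  rd  (counter 4, T1.r 4)
[8] T0.load  rd  (counter 4, T0.r 4)
[9] T0.cas  hit  (counter 5, T0.r 4)
[10] T1.cas  miss  (counter 5, T1.r 4)
[11] T0.load  rd  (counter 5, T0.r 5)
[12] T1.load  rd  (counter 5, T1.r 5)
[13] T0.cas  hit  (counter 6, T0.r 5)
[14] T1.cas  miss  (counter 6, T1.r 5)
[15] T1.load  rd  (counter 6, T1.r 6)
[16] T1.cas  hit  (counter 7, T1.r 6)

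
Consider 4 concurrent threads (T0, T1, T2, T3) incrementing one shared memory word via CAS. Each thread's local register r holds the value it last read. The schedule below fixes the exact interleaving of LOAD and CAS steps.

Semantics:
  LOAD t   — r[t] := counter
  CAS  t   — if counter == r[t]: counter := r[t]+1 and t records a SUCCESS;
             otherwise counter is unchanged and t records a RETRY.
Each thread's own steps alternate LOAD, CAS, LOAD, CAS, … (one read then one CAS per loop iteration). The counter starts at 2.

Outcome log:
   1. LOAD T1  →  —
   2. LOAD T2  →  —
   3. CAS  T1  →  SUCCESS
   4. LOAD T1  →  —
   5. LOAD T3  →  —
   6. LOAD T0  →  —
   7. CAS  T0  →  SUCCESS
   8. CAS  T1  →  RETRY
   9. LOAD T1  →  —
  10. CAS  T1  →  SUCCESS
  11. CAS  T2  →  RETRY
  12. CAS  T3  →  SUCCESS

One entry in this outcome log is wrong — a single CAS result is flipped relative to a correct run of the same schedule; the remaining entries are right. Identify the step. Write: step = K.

Correct run:
   1) LOAD T1:  M=2  r_T1=2
   2) LOAD T2:  M=2  r_T2=2
   3) CAS  T1:  M=3  r_T1=2 ✓
   4) LOAD T1:  M=3  r_T1=3
   5) LOAD T3:  M=3  r_T3=3
   6) LOAD T0:  M=3  r_T0=3
   7) CAS  T0:  M=4  r_T0=3 ✓
   8) CAS  T1:  M=4  r_T1=3 ✗
   9) LOAD T1:  M=4  r_T1=4
  10) CAS  T1:  M=5  r_T1=4 ✓
  11) CAS  T2:  M=5  r_T2=2 ✗
  12) CAS  T3:  M=5  r_T3=3 ✗
Log disagrees first at step 12.

step = 12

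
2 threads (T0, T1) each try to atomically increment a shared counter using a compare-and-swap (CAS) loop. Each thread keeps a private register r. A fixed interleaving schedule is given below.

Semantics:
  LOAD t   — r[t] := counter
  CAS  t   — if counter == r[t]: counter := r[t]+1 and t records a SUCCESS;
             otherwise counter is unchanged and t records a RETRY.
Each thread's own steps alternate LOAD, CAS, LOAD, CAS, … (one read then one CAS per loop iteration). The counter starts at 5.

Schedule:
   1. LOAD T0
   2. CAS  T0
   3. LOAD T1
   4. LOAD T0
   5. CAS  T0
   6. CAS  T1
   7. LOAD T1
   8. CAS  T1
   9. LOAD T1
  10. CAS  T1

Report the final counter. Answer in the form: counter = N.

counter = 9

step 1: T0 LOAD ⇒ load; ctr=5 reg=5
step 2: T0 CAS ⇒ ok; ctr=6 reg=5
step 3: T1 LOAD ⇒ load; ctr=6 reg=6
step 4: T0 LOAD ⇒ load; ctr=6 reg=6
step 5: T0 CAS ⇒ ok; ctr=7 reg=6
step 6: T1 CAS ⇒ retry; ctr=7 reg=6
step 7: T1 LOAD ⇒ load; ctr=7 reg=7
step 8: T1 CAS ⇒ ok; ctr=8 reg=7
step 9: T1 LOAD ⇒ load; ctr=8 reg=8
step 10: T1 CAS ⇒ ok; ctr=9 reg=8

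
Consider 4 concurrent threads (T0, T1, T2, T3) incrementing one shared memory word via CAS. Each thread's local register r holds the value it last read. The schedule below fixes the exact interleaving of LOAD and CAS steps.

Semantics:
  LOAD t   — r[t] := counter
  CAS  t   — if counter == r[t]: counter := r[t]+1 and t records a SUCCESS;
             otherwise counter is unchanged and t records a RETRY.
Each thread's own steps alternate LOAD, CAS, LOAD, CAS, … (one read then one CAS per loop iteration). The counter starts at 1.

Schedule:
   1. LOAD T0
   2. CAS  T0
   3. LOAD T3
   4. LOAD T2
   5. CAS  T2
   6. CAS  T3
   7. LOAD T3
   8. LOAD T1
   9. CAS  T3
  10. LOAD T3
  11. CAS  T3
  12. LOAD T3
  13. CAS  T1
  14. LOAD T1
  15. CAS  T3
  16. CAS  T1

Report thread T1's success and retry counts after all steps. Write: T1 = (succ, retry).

[1] T0.load  rd  (counter 1, T0.r 1)
[2] T0.cas  hit  (counter 2, T0.r 1)
[3] T3.load  rd  (counter 2, T3.r 2)
[4] T2.load  rd  (counter 2, T2.r 2)
[5] T2.cas  hit  (counter 3, T2.r 2)
[6] T3.cas  miss  (counter 3, T3.r 2)
[7] T3.load  rd  (counter 3, T3.r 3)
[8] T1.load  rd  (counter 3, T1.r 3)
[9] T3.cas  hit  (counter 4, T3.r 3)
[10] T3.load  rd  (counter 4, T3.r 4)
[11] T3.cas  hit  (counter 5, T3.r 4)
[12] T3.load  rd  (counter 5, T3.r 5)
[13] T1.cas  miss  (counter 5, T1.r 3)
[14] T1.load  rd  (counter 5, T1.r 5)
[15] T3.cas  hit  (counter 6, T3.r 5)
[16] T1.cas  miss  (counter 6, T1.r 5)

T1 = (0, 2)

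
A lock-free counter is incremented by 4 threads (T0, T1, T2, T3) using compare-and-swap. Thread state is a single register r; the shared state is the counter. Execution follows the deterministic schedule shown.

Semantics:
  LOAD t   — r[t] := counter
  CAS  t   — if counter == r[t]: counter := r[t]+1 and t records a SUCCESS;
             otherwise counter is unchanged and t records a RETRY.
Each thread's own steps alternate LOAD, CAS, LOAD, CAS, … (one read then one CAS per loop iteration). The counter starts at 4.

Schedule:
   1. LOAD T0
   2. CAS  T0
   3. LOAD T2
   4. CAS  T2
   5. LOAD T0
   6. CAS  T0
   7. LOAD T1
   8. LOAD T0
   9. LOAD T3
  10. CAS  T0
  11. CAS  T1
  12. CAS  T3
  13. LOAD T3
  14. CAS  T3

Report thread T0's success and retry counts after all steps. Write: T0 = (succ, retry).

T0 = (3, 0)

#1 T0 reads 4
#2 T0 CAS(4→5) writes; counter now 5
#3 T2 reads 5
#4 T2 CAS(5→6) writes; counter now 6
#5 T0 reads 6
#6 T0 CAS(6→7) writes; counter now 7
#7 T1 reads 7
#8 T0 reads 7
#9 T3 reads 7
#10 T0 CAS(7→8) writes; counter now 8
#11 T1 CAS(7→8) fails; counter now 8
#12 T3 CAS(7→8) fails; counter now 8
#13 T3 reads 8
#14 T3 CAS(8→9) writes; counter now 9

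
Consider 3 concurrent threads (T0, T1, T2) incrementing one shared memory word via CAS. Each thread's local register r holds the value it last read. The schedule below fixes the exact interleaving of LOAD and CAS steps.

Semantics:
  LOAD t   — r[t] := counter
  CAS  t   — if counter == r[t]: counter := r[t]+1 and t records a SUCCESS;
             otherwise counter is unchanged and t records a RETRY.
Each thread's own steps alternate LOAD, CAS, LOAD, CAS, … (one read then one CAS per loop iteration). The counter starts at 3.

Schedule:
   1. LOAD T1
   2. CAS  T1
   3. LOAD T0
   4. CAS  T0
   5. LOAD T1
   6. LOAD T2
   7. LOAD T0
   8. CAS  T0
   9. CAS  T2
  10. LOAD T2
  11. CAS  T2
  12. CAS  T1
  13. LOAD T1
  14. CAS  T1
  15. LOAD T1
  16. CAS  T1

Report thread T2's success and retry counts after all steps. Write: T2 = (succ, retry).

T2 = (1, 1)

   1) LOAD T1:  M=3  r_T1=3
   2) CAS  T1:  M=4  r_T1=3 ✓
   3) LOAD T0:  M=4  r_T0=4
   4) CAS  T0:  M=5  r_T0=4 ✓
   5) LOAD T1:  M=5  r_T1=5
   6) LOAD T2:  M=5  r_T2=5
   7) LOAD T0:  M=5  r_T0=5
   8) CAS  T0:  M=6  r_T0=5 ✓
   9) CAS  T2:  M=6  r_T2=5 ✗
  10) LOAD T2:  M=6  r_T2=6
  11) CAS  T2:  M=7  r_T2=6 ✓
  12) CAS  T1:  M=7  r_T1=5 ✗
  13) LOAD T1:  M=7  r_T1=7
  14) CAS  T1:  M=8  r_T1=7 ✓
  15) LOAD T1:  M=8  r_T1=8
  16) CAS  T1:  M=9  r_T1=8 ✓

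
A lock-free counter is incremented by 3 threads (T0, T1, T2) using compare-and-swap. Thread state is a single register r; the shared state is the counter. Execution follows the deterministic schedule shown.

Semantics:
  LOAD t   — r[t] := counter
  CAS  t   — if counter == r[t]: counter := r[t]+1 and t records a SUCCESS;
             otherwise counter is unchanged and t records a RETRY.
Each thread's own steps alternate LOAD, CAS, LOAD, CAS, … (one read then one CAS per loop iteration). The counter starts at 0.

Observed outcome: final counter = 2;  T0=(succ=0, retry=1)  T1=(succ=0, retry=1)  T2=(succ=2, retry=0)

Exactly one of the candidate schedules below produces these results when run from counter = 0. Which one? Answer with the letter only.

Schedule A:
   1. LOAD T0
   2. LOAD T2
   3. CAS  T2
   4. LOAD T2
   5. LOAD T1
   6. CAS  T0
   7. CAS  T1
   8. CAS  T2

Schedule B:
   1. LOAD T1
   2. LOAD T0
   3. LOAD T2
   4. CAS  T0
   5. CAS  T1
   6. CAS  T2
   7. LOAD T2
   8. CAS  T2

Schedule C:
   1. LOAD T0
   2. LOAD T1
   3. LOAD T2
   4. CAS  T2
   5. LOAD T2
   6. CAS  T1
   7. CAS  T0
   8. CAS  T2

C

Tracing schedule C:
[1] T0.load  rd  (counter 0, T0.r 0)
[2] T1.load  rd  (counter 0, T1.r 0)
[3] T2.load  rd  (counter 0, T2.r 0)
[4] T2.cas  hit  (counter 1, T2.r 0)
[5] T2.load  rd  (counter 1, T2.r 1)
[6] T1.cas  miss  (counter 1, T1.r 0)
[7] T0.cas  miss  (counter 1, T0.r 0)
[8] T2.cas  hit  (counter 2, T2.r 1)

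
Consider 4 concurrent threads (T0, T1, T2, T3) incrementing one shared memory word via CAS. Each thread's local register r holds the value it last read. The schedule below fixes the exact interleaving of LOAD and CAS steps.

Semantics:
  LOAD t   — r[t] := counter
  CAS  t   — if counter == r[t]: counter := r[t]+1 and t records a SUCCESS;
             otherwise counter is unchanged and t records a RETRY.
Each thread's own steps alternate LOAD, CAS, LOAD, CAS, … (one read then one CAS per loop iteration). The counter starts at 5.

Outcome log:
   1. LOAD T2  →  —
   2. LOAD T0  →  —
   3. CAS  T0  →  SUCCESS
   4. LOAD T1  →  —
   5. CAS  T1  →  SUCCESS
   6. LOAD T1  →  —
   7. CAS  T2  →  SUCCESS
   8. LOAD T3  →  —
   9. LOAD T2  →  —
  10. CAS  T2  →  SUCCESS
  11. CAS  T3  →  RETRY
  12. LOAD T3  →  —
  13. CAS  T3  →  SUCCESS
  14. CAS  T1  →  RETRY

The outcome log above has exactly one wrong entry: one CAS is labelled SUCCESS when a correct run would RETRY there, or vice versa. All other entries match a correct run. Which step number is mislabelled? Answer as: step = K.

step = 7

Re-executing:
1. LOAD T2 → mem=5 r[T2]=5 [LOAD]
2. LOAD T0 → mem=5 r[T0]=5 [LOAD]
3. CAS T0 → mem=6 r[T0]=5 [OK]
4. LOAD T1 → mem=6 r[T1]=6 [LOAD]
5. CAS T1 → mem=7 r[T1]=6 [OK]
6. LOAD T1 → mem=7 r[T1]=7 [LOAD]
7. CAS T2 → mem=7 r[T2]=5 [RETRY]
8. LOAD T3 → mem=7 r[T3]=7 [LOAD]
9. LOAD T2 → mem=7 r[T2]=7 [LOAD]
10. CAS T2 → mem=8 r[T2]=7 [OK]
11. CAS T3 → mem=8 r[T3]=7 [RETRY]
12. LOAD T3 → mem=8 r[T3]=8 [LOAD]
13. CAS T3 → mem=9 r[T3]=8 [OK]
14. CAS T1 → mem=9 r[T1]=7 [RETRY]
Mismatch at 7.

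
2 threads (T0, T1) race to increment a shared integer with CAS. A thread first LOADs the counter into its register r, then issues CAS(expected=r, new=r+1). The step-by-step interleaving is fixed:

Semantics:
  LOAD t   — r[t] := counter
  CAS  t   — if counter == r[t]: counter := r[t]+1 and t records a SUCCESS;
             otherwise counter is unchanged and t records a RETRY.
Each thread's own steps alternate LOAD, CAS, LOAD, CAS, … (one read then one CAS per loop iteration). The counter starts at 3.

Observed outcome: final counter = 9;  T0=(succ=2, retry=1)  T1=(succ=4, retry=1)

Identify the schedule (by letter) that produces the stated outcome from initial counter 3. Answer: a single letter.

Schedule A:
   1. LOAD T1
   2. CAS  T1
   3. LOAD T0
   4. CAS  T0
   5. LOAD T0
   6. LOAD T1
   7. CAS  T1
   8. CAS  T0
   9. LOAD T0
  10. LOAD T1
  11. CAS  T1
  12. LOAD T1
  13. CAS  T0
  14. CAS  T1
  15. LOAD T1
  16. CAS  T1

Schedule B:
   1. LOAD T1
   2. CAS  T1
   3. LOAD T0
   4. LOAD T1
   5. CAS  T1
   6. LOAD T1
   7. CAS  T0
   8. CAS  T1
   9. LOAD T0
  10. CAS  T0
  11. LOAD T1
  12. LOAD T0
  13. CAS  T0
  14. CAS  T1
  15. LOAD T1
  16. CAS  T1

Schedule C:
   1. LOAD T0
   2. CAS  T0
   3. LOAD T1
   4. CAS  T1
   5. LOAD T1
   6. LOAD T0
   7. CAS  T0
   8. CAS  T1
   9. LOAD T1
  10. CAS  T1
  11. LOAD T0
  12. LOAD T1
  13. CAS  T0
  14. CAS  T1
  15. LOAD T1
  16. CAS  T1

Simulating candidate B:
#1 T1 reads 3
#2 T1 CAS(3→4) writes; counter now 4
#3 T0 reads 4
#4 T1 reads 4
#5 T1 CAS(4→5) writes; counter now 5
#6 T1 reads 5
#7 T0 CAS(4→5) fails; counter now 5
#8 T1 CAS(5→6) writes; counter now 6
#9 T0 reads 6
#10 T0 CAS(6→7) writes; counter now 7
#11 T1 reads 7
#12 T0 reads 7
#13 T0 CAS(7→8) writes; counter now 8
#14 T1 CAS(7→8) fails; counter now 8
#15 T1 reads 8
#16 T1 CAS(8→9) writes; counter now 9

B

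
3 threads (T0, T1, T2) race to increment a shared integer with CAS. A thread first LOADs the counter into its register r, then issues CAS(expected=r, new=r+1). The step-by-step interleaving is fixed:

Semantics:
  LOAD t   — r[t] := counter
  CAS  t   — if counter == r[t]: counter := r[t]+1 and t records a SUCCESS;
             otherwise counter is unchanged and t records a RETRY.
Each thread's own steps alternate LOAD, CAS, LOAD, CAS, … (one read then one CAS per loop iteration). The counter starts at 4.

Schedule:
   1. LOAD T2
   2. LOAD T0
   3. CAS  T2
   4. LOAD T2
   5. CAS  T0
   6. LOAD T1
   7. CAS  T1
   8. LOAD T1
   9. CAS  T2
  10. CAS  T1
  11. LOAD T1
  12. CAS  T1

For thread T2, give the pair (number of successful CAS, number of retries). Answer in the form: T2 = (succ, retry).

#1 T2 reads 4
#2 T0 reads 4
#3 T2 CAS(4→5) writes; counter now 5
#4 T2 reads 5
#5 T0 CAS(4→5) fails; counter now 5
#6 T1 reads 5
#7 T1 CAS(5→6) writes; counter now 6
#8 T1 reads 6
#9 T2 CAS(5→6) fails; counter now 6
#10 T1 CAS(6→7) writes; counter now 7
#11 T1 reads 7
#12 T1 CAS(7→8) writes; counter now 8

T2 = (1, 1)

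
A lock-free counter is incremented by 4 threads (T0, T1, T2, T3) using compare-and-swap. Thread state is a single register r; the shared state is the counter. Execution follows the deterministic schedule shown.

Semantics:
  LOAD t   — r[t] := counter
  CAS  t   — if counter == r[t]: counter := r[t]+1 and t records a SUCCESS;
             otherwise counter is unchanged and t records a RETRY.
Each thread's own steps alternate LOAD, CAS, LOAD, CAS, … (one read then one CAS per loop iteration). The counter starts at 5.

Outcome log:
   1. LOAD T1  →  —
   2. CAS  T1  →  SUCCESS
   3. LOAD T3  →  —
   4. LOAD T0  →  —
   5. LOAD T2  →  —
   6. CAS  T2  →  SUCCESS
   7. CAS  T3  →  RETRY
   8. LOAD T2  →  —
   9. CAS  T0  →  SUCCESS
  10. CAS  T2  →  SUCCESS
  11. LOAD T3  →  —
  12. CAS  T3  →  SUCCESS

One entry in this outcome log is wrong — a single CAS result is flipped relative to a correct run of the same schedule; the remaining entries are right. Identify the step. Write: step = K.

step = 9

Reference trace:
T1 LOAD — after: cnt=5, r=5 — load
T1 CAS — after: cnt=6, r=5 — ok
T3 LOAD — after: cnt=6, r=6 — load
T0 LOAD — after: cnt=6, r=6 — load
T2 LOAD — after: cnt=6, r=6 — load
T2 CAS — after: cnt=7, r=6 — ok
T3 CAS — after: cnt=7, r=6 — retry
T2 LOAD — after: cnt=7, r=7 — load
T0 CAS — after: cnt=7, r=6 — retry
T2 CAS — after: cnt=8, r=7 — ok
T3 LOAD — after: cnt=8, r=8 — load
T3 CAS — after: cnt=9, r=8 — ok
Log disagrees first at step 9.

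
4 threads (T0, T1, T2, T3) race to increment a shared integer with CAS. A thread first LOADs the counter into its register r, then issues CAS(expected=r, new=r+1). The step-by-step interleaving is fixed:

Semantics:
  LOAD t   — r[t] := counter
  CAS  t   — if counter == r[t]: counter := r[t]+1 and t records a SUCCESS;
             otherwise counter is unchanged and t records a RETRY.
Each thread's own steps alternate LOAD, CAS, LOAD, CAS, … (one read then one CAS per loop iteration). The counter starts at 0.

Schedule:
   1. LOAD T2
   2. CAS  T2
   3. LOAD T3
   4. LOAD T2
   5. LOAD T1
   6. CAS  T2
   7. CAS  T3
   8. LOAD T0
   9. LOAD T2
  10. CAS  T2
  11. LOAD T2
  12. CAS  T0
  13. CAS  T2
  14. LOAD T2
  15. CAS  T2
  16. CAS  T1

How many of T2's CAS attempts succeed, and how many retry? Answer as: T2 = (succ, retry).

T2 = (5, 0)

T2 LOAD — after: cnt=0, r=0 — load
T2 CAS — after: cnt=1, r=0 — ok
T3 LOAD — after: cnt=1, r=1 — load
T2 LOAD — after: cnt=1, r=1 — load
T1 LOAD — after: cnt=1, r=1 — load
T2 CAS — after: cnt=2, r=1 — ok
T3 CAS — after: cnt=2, r=1 — retry
T0 LOAD — after: cnt=2, r=2 — load
T2 LOAD — after: cnt=2, r=2 — load
T2 CAS — after: cnt=3, r=2 — ok
T2 LOAD — after: cnt=3, r=3 — load
T0 CAS — after: cnt=3, r=2 — retry
T2 CAS — after: cnt=4, r=3 — ok
T2 LOAD — after: cnt=4, r=4 — load
T2 CAS — after: cnt=5, r=4 — ok
T1 CAS — after: cnt=5, r=1 — retry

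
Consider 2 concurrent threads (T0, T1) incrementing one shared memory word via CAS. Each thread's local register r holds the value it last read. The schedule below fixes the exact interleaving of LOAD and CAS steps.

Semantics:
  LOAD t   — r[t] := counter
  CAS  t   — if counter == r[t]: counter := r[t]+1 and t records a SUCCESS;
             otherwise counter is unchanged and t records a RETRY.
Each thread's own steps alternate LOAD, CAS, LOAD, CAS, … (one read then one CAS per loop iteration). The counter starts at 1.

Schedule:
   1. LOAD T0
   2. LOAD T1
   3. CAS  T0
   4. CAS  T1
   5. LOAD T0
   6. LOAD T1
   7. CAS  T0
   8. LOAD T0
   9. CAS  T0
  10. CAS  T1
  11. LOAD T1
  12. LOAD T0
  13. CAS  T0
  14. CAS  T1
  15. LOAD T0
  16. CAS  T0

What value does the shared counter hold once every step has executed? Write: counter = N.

#1 T0 reads 1
#2 T1 reads 1
#3 T0 CAS(1→2) writes; counter now 2
#4 T1 CAS(1→2) fails; counter now 2
#5 T0 reads 2
#6 T1 reads 2
#7 T0 CAS(2→3) writes; counter now 3
#8 T0 reads 3
#9 T0 CAS(3→4) writes; counter now 4
#10 T1 CAS(2→3) fails; counter now 4
#11 T1 reads 4
#12 T0 reads 4
#13 T0 CAS(4→5) writes; counter now 5
#14 T1 CAS(4→5) fails; counter now 5
#15 T0 reads 5
#16 T0 CAS(5→6) writes; counter now 6

counter = 6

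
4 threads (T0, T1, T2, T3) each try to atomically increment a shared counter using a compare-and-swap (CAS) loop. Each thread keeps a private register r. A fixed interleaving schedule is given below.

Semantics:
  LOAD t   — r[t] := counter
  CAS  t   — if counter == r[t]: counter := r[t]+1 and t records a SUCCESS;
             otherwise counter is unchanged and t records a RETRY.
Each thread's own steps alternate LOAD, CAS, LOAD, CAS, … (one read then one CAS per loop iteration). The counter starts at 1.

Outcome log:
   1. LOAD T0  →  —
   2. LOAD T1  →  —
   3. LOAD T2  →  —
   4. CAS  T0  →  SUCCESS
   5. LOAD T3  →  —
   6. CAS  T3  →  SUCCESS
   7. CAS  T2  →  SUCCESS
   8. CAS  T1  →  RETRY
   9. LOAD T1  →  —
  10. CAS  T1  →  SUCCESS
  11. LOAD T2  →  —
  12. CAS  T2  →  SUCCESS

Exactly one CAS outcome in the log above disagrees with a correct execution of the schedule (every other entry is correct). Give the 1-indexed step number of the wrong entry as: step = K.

Re-executing:
#1 T0 reads 1
#2 T1 reads 1
#3 T2 reads 1
#4 T0 CAS(1→2) writes; counter now 2
#5 T3 reads 2
#6 T3 CAS(2→3) writes; counter now 3
#7 T2 CAS(1→2) fails; counter now 3
#8 T1 CAS(1→2) fails; counter now 3
#9 T1 reads 3
#10 T1 CAS(3→4) writes; counter now 4
#11 T2 reads 4
#12 T2 CAS(4→5) writes; counter now 5
Mismatch at 7.

step = 7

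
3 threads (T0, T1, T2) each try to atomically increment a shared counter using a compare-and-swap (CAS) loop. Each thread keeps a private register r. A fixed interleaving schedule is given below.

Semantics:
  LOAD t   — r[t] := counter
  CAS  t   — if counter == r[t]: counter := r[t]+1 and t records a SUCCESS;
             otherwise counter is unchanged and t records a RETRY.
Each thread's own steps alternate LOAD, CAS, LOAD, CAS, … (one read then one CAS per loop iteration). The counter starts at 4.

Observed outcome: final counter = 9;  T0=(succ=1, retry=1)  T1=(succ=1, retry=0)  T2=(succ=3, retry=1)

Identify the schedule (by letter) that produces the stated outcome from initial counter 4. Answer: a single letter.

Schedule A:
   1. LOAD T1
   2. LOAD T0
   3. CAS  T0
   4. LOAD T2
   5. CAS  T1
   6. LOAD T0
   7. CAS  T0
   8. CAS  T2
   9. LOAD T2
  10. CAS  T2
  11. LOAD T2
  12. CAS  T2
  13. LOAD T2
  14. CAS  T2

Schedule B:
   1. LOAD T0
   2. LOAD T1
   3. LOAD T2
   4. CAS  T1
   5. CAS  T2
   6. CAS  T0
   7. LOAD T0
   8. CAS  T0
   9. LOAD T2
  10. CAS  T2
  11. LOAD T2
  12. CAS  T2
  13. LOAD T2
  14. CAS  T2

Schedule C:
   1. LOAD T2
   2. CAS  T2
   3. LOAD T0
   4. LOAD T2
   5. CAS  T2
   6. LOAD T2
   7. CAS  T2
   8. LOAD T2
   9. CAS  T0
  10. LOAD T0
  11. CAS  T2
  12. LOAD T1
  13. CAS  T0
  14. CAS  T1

Run B:
T0 LOAD — after: cnt=4, r=4 — load
T1 LOAD — after: cnt=4, r=4 — load
T2 LOAD — after: cnt=4, r=4 — load
T1 CAS — after: cnt=5, r=4 — ok
T2 CAS — after: cnt=5, r=4 — retry
T0 CAS — after: cnt=5, r=4 — retry
T0 LOAD — after: cnt=5, r=5 — load
T0 CAS — after: cnt=6, r=5 — ok
T2 LOAD — after: cnt=6, r=6 — load
T2 CAS — after: cnt=7, r=6 — ok
T2 LOAD — after: cnt=7, r=7 — load
T2 CAS — after: cnt=8, r=7 — ok
T2 LOAD — after: cnt=8, r=8 — load
T2 CAS — after: cnt=9, r=8 — ok

B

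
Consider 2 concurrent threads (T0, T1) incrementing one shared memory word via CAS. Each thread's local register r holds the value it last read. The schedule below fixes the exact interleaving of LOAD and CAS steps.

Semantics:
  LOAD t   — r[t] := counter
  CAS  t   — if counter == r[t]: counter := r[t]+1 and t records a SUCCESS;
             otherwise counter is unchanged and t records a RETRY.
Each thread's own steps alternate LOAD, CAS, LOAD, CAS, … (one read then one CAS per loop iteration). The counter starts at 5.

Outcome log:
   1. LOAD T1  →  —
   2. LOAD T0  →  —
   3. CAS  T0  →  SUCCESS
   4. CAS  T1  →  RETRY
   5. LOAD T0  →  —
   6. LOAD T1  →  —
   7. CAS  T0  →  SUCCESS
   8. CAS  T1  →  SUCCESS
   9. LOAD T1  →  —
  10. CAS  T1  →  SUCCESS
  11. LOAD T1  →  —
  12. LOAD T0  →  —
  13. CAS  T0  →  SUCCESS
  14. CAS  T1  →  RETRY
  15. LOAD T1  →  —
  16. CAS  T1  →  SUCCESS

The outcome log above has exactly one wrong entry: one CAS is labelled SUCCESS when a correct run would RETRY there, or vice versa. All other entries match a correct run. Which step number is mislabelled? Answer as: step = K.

Re-executing:
step 1: T1 LOAD ⇒ load; ctr=5 reg=5
step 2: T0 LOAD ⇒ load; ctr=5 reg=5
step 3: T0 CAS ⇒ ok; ctr=6 reg=5
step 4: T1 CAS ⇒ retry; ctr=6 reg=5
step 5: T0 LOAD ⇒ load; ctr=6 reg=6
step 6: T1 LOAD ⇒ load; ctr=6 reg=6
step 7: T0 CAS ⇒ ok; ctr=7 reg=6
step 8: T1 CAS ⇒ retry; ctr=7 reg=6
step 9: T1 LOAD ⇒ load; ctr=7 reg=7
step 10: T1 CAS ⇒ ok; ctr=8 reg=7
step 11: T1 LOAD ⇒ load; ctr=8 reg=8
step 12: T0 LOAD ⇒ load; ctr=8 reg=8
step 13: T0 CAS ⇒ ok; ctr=9 reg=8
step 14: T1 CAS ⇒ retry; ctr=9 reg=8
step 15: T1 LOAD ⇒ load; ctr=9 reg=9
step 16: T1 CAS ⇒ ok; ctr=10 reg=9
Log disagrees first at step 8.

step = 8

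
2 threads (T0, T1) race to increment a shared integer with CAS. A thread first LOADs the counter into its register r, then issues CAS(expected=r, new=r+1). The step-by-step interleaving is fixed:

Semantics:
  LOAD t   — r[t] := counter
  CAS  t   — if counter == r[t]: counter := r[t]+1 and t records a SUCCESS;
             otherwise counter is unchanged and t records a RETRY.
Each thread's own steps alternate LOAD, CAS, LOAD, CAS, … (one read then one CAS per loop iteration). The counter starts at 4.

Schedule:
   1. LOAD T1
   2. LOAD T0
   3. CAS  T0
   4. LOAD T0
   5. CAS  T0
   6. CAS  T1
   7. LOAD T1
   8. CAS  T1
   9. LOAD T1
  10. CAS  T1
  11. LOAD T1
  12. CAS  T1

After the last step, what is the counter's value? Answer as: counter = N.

step 1: T1 LOAD ⇒ load; ctr=4 reg=4
step 2: T0 LOAD ⇒ load; ctr=4 reg=4
step 3: T0 CAS ⇒ ok; ctr=5 reg=4
step 4: T0 LOAD ⇒ load; ctr=5 reg=5
step 5: T0 CAS ⇒ ok; ctr=6 reg=5
step 6: T1 CAS ⇒ retry; ctr=6 reg=4
step 7: T1 LOAD ⇒ load; ctr=6 reg=6
step 8: T1 CAS ⇒ ok; ctr=7 reg=6
step 9: T1 LOAD ⇒ load; ctr=7 reg=7
step 10: T1 CAS ⇒ ok; ctr=8 reg=7
step 11: T1 LOAD ⇒ load; ctr=8 reg=8
step 12: T1 CAS ⇒ ok; ctr=9 reg=8

counter = 9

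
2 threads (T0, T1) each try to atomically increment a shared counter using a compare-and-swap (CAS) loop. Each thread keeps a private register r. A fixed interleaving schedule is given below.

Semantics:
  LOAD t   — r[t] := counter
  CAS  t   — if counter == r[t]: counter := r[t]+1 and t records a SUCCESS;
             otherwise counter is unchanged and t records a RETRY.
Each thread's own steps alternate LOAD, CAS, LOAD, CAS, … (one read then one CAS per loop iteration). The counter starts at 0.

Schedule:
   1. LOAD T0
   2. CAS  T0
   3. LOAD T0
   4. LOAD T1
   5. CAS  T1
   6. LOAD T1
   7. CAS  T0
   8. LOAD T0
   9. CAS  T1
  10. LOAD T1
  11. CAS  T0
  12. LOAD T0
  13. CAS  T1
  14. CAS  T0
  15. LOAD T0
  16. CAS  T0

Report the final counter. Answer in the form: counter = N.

1. LOAD T0 → mem=0 r[T0]=0 [LOAD]
2. CAS T0 → mem=1 r[T0]=0 [OK]
3. LOAD T0 → mem=1 r[T0]=1 [LOAD]
4. LOAD T1 → mem=1 r[T1]=1 [LOAD]
5. CAS T1 → mem=2 r[T1]=1 [OK]
6. LOAD T1 → mem=2 r[T1]=2 [LOAD]
7. CAS T0 → mem=2 r[T0]=1 [RETRY]
8. LOAD T0 → mem=2 r[T0]=2 [LOAD]
9. CAS T1 → mem=3 r[T1]=2 [OK]
10. LOAD T1 → mem=3 r[T1]=3 [LOAD]
11. CAS T0 → mem=3 r[T0]=2 [RETRY]
12. LOAD T0 → mem=3 r[T0]=3 [LOAD]
13. CAS T1 → mem=4 r[T1]=3 [OK]
14. CAS T0 → mem=4 r[T0]=3 [RETRY]
15. LOAD T0 → mem=4 r[T0]=4 [LOAD]
16. CAS T0 → mem=5 r[T0]=4 [OK]

counter = 5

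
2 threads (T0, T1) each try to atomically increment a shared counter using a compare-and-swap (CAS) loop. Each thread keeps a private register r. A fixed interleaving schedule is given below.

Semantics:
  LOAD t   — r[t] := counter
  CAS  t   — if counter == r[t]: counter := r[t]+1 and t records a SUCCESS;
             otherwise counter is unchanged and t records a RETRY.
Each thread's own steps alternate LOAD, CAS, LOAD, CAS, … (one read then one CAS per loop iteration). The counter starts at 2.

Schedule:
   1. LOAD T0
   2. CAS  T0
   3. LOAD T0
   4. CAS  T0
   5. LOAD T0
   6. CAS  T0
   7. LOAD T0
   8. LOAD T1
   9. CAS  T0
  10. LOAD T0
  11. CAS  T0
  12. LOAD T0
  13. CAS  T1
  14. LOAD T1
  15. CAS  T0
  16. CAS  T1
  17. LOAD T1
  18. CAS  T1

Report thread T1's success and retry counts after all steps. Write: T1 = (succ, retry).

[1] T0.load  rd  (counter 2, T0.r 2)
[2] T0.cas  hit  (counter 3, T0.r 2)
[3] T0.load  rd  (counter 3, T0.r 3)
[4] T0.cas  hit  (counter 4, T0.r 3)
[5] T0.load  rd  (counter 4, T0.r 4)
[6] T0.cas  hit  (counter 5, T0.r 4)
[7] T0.load  rd  (counter 5, T0.r 5)
[8] T1.load  rd  (counter 5, T1.r 5)
[9] T0.cas  hit  (counter 6, T0.r 5)
[10] T0.load  rd  (counter 6, T0.r 6)
[11] T0.cas  hit  (counter 7, T0.r 6)
[12] T0.load  rd  (counter 7, T0.r 7)
[13] T1.cas  miss  (counter 7, T1.r 5)
[14] T1.load  rd  (counter 7, T1.r 7)
[15] T0.cas  hit  (counter 8, T0.r 7)
[16] T1.cas  miss  (counter 8, T1.r 7)
[17] T1.load  rd  (counter 8, T1.r 8)
[18] T1.cas  hit  (counter 9, T1.r 8)

T1 = (1, 2)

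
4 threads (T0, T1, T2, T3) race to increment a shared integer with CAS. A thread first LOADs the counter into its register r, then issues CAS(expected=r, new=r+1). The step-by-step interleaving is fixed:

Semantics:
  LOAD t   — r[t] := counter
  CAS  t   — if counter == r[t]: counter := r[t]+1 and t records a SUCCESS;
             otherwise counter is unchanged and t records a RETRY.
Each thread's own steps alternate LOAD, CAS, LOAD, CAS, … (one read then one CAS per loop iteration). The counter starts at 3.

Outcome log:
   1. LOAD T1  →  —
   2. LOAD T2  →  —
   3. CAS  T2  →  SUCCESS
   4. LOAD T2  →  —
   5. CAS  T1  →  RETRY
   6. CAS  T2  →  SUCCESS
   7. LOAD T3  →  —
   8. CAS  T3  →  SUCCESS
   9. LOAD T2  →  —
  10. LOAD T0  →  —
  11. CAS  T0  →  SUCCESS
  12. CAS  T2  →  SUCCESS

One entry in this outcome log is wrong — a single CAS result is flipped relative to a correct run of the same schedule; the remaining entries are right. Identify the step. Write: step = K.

step = 12

Reference trace:
   1) LOAD T1:  M=3  r_T1=3
   2) LOAD T2:  M=3  r_T2=3
   3) CAS  T2:  M=4  r_T2=3 ✓
   4) LOAD T2:  M=4  r_T2=4
   5) CAS  T1:  M=4  r_T1=3 ✗
   6) CAS  T2:  M=5  r_T2=4 ✓
   7) LOAD T3:  M=5  r_T3=5
   8) CAS  T3:  M=6  r_T3=5 ✓
   9) LOAD T2:  M=6  r_T2=6
  10) LOAD T0:  M=6  r_T0=6
  11) CAS  T0:  M=7  r_T0=6 ✓
  12) CAS  T2:  M=7  r_T2=6 ✗
Mismatch at 12.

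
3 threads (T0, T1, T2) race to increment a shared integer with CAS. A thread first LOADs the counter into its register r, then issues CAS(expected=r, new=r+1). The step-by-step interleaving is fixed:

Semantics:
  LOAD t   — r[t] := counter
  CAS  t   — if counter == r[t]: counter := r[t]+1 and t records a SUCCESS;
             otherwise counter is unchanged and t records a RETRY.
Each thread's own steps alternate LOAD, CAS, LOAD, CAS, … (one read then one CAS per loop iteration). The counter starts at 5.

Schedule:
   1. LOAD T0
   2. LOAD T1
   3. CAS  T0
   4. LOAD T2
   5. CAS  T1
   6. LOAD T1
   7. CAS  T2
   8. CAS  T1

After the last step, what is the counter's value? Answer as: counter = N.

counter = 7

T0 LOAD — after: cnt=5, r=5 — load
T1 LOAD — after: cnt=5, r=5 — load
T0 CAS — after: cnt=6, r=5 — ok
T2 LOAD — after: cnt=6, r=6 — load
T1 CAS — after: cnt=6, r=5 — retry
T1 LOAD — after: cnt=6, r=6 — load
T2 CAS — after: cnt=7, r=6 — ok
T1 CAS — after: cnt=7, r=6 — retry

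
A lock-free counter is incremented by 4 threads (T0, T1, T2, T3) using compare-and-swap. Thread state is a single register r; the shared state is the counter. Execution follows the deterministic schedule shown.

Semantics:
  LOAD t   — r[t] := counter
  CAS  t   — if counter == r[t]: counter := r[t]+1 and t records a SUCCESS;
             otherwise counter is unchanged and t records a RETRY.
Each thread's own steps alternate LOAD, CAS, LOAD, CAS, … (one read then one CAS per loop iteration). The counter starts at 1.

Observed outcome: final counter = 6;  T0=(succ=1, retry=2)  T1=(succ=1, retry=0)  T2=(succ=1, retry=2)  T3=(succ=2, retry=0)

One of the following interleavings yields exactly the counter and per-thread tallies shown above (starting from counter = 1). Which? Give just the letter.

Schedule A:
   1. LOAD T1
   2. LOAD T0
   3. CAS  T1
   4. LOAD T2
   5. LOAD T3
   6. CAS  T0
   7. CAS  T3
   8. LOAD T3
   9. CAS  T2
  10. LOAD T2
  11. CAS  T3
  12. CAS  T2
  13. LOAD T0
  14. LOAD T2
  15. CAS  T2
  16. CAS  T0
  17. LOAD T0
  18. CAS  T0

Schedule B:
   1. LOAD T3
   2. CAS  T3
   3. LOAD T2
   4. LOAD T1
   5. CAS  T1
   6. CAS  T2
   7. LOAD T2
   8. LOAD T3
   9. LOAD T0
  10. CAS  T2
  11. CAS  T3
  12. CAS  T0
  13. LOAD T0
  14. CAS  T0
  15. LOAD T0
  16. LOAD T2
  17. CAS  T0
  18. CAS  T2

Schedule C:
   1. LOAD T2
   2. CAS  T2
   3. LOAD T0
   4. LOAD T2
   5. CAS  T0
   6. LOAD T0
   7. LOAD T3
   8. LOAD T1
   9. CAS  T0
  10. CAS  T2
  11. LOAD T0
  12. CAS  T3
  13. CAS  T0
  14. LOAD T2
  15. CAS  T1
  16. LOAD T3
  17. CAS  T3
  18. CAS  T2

Run A:
#1 T1 reads 1
#2 T0 reads 1
#3 T1 CAS(1→2) writes; counter now 2
#4 T2 reads 2
#5 T3 reads 2
#6 T0 CAS(1→2) fails; counter now 2
#7 T3 CAS(2→3) writes; counter now 3
#8 T3 reads 3
#9 T2 CAS(2→3) fails; counter now 3
#10 T2 reads 3
#11 T3 CAS(3→4) writes; counter now 4
#12 T2 CAS(3→4) fails; counter now 4
#13 T0 reads 4
#14 T2 reads 4
#15 T2 CAS(4→5) writes; counter now 5
#16 T0 CAS(4→5) fails; counter now 5
#17 T0 reads 5
#18 T0 CAS(5→6) writes; counter now 6

A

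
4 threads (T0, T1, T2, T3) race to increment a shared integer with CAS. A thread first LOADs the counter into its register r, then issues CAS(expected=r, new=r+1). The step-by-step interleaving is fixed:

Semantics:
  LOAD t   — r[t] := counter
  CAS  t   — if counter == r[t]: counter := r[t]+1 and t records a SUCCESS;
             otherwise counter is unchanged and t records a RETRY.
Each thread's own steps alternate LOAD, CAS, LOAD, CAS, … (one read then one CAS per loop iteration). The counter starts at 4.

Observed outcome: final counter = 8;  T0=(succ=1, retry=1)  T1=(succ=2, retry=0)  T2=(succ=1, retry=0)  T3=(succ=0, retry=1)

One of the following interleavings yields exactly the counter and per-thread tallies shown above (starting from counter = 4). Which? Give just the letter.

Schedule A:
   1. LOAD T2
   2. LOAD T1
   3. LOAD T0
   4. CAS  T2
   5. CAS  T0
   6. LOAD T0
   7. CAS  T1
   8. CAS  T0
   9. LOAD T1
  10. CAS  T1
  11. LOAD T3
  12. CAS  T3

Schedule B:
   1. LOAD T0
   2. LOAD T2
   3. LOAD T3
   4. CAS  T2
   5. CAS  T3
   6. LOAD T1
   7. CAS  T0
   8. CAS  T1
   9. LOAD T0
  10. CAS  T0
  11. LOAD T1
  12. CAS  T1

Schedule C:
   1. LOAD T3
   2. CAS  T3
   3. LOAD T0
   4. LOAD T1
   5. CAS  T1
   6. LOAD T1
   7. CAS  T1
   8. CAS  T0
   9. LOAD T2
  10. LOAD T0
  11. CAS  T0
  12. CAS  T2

B

Simulating candidate B:
T0 LOAD — after: cnt=4, r=4 — load
T2 LOAD — after: cnt=4, r=4 — load
T3 LOAD — after: cnt=4, r=4 — load
T2 CAS — after: cnt=5, r=4 — ok
T3 CAS — after: cnt=5, r=4 — retry
T1 LOAD — after: cnt=5, r=5 — load
T0 CAS — after: cnt=5, r=4 — retry
T1 CAS — after: cnt=6, r=5 — ok
T0 LOAD — after: cnt=6, r=6 — load
T0 CAS — after: cnt=7, r=6 — ok
T1 LOAD — after: cnt=7, r=7 — load
T1 CAS — after: cnt=8, r=7 — ok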